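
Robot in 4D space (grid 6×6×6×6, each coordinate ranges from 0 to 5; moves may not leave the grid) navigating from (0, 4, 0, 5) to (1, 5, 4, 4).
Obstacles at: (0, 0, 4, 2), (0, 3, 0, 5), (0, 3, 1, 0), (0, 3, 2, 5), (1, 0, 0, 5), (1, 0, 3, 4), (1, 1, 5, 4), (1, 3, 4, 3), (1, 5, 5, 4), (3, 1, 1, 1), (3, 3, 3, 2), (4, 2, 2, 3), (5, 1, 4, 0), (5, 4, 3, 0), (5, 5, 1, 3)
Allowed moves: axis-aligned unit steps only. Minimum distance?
7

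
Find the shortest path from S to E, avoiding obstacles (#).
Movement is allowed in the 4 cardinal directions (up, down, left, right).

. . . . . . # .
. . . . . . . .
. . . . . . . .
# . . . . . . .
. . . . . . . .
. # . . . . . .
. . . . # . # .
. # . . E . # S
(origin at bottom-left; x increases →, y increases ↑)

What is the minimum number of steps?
7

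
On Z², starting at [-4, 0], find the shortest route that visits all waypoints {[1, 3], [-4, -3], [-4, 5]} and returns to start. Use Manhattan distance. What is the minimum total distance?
26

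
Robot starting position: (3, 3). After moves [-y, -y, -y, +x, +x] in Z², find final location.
(5, 0)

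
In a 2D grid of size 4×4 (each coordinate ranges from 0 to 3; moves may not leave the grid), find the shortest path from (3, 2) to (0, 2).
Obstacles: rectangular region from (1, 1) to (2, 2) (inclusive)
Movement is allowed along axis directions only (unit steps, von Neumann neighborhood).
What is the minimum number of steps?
5
(one shortest path: (3, 2) → (3, 3) → (2, 3) → (1, 3) → (0, 3) → (0, 2))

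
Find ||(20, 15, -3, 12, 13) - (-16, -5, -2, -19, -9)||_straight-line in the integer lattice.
56.0535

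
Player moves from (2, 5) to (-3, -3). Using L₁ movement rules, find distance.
13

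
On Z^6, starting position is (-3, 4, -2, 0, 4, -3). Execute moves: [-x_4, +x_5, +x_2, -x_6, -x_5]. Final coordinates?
(-3, 5, -2, -1, 4, -4)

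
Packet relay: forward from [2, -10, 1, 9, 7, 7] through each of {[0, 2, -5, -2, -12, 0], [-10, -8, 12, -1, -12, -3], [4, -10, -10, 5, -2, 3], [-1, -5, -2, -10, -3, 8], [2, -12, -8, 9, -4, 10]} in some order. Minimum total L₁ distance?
160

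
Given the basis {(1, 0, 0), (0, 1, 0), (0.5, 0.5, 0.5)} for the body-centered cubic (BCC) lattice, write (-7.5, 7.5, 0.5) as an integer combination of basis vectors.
-8b₁ + 7b₂ + b₃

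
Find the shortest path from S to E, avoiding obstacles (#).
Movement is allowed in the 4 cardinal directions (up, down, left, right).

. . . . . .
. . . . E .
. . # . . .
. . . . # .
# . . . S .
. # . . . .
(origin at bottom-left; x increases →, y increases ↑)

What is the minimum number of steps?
5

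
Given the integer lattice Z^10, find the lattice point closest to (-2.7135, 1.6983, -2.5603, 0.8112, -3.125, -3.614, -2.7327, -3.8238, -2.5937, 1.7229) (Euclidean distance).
(-3, 2, -3, 1, -3, -4, -3, -4, -3, 2)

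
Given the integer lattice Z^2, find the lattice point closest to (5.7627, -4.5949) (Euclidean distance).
(6, -5)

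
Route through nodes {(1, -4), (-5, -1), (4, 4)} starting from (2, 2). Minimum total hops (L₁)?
24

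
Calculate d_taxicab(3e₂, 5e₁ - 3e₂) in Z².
11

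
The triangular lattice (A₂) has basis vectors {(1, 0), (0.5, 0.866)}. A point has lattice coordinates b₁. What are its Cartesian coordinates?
(1, 0)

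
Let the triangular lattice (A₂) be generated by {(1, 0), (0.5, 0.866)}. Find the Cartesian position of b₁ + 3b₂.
(2.5, 2.598)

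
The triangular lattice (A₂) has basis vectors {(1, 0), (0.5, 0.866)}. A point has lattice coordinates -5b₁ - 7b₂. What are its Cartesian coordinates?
(-8.5, -6.062)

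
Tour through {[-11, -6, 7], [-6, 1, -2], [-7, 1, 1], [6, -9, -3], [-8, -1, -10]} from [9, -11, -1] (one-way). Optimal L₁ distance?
69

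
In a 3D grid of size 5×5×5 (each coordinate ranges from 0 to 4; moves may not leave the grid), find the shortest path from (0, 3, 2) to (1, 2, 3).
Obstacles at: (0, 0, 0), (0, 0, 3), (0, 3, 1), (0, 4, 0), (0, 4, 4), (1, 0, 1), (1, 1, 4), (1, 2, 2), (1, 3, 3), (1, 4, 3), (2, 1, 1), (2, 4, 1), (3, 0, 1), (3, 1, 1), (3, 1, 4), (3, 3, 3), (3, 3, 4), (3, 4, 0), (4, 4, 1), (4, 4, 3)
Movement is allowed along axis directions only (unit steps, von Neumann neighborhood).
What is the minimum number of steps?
3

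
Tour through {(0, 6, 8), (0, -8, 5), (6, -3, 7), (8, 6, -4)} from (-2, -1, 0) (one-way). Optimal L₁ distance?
63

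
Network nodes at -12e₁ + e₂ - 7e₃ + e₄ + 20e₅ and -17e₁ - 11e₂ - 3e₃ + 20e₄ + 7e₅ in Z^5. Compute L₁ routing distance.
53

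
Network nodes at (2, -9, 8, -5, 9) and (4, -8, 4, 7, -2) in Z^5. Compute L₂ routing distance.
16.9115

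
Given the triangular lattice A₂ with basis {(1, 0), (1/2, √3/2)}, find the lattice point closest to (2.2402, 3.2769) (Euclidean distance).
(2, 3.464)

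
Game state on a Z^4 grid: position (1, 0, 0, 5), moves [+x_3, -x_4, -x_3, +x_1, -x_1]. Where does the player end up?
(1, 0, 0, 4)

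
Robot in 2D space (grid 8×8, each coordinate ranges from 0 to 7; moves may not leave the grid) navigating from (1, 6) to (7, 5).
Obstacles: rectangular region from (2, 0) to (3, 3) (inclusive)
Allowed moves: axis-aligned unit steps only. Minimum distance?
7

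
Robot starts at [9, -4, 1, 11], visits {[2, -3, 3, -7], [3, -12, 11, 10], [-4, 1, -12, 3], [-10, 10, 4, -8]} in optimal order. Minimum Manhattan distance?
129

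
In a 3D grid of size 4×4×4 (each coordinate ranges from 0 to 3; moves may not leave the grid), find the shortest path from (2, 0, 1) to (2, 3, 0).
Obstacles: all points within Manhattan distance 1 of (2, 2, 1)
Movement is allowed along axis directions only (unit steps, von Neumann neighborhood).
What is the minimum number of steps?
6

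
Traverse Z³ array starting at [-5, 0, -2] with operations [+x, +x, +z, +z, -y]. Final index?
(-3, -1, 0)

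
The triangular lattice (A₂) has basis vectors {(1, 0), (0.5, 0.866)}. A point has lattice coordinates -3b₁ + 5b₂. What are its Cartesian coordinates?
(-0.5, 4.33)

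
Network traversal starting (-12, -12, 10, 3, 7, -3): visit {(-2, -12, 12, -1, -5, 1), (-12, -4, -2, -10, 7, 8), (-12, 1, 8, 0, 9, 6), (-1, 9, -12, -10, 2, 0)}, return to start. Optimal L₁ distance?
200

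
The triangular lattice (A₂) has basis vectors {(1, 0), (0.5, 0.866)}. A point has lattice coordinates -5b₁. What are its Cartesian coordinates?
(-5, 0)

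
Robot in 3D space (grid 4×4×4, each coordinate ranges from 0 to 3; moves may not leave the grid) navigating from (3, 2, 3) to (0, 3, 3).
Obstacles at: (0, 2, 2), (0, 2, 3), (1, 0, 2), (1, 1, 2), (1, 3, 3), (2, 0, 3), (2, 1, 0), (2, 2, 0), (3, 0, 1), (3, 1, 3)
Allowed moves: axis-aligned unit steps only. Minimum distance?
6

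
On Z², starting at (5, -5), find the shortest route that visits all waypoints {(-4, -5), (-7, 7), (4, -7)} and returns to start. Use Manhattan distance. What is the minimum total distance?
52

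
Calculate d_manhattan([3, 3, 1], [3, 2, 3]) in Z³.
3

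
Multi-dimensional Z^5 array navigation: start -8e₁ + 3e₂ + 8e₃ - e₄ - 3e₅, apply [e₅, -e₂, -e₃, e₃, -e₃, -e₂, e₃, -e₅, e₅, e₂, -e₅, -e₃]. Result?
(-8, 2, 7, -1, -3)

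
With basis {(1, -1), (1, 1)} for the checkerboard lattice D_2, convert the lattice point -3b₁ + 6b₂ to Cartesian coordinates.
(3, 9)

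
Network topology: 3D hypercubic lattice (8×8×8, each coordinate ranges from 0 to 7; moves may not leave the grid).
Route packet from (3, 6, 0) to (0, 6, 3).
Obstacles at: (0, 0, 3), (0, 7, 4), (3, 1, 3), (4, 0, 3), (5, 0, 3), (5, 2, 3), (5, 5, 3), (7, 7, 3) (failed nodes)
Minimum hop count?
6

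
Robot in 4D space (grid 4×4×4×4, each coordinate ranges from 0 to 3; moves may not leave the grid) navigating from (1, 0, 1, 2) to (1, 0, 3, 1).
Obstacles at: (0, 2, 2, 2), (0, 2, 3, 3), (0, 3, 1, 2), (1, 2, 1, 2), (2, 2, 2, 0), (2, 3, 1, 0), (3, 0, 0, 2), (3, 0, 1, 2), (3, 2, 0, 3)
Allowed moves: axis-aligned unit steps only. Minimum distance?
3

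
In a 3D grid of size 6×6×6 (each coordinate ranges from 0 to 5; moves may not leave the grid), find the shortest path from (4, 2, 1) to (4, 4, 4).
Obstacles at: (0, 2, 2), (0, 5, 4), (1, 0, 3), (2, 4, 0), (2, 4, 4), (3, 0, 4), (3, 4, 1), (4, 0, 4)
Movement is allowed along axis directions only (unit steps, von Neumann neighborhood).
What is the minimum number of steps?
5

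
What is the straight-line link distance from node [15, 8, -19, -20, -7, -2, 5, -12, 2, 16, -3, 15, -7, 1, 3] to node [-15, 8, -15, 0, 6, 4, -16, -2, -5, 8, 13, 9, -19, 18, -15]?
56.7803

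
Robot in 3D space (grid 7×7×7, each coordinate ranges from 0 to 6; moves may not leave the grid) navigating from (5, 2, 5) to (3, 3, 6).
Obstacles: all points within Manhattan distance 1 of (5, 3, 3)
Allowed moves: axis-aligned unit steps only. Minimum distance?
4
(one shortest path: (5, 2, 5) → (4, 2, 5) → (3, 2, 5) → (3, 3, 5) → (3, 3, 6))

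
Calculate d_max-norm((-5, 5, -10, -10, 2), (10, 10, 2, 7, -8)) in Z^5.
17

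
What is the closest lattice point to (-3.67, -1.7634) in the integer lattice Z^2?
(-4, -2)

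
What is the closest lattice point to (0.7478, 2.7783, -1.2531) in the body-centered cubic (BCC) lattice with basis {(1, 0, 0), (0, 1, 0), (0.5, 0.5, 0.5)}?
(1, 3, -1)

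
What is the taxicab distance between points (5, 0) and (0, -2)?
7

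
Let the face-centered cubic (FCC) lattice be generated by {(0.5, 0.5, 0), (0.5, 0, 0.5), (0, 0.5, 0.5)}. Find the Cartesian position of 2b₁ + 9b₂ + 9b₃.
(5.5, 5.5, 9)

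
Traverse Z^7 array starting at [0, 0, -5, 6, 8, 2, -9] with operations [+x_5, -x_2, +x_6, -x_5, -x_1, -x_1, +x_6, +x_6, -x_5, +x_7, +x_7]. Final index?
(-2, -1, -5, 6, 7, 5, -7)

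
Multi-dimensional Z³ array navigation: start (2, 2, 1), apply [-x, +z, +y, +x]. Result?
(2, 3, 2)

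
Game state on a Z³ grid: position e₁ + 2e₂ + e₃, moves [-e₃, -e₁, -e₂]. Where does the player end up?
(0, 1, 0)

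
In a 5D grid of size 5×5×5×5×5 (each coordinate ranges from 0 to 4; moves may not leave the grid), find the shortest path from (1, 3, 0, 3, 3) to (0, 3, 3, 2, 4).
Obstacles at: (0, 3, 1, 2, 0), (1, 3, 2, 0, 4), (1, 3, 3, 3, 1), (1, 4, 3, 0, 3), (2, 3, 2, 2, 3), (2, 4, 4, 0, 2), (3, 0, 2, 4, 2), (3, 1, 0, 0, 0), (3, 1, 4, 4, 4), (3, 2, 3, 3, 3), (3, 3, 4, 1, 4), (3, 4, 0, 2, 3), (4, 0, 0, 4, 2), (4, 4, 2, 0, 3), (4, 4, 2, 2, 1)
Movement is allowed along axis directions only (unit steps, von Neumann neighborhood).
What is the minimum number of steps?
6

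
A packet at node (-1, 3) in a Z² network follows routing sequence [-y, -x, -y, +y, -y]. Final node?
(-2, 1)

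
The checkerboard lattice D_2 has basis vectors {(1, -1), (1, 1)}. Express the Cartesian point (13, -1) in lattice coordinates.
7b₁ + 6b₂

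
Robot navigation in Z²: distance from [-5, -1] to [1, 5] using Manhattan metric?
12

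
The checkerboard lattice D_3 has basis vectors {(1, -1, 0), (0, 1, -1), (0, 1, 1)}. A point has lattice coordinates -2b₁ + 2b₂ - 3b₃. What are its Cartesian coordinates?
(-2, 1, -5)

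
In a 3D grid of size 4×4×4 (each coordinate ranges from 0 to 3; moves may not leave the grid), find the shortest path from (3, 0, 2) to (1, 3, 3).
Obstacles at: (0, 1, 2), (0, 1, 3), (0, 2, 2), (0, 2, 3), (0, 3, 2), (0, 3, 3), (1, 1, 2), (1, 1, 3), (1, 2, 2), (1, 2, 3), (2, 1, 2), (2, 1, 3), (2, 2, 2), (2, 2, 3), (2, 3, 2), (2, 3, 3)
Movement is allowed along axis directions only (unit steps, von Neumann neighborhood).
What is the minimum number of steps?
8
(one shortest path: (3, 0, 2) → (2, 0, 2) → (1, 0, 2) → (1, 0, 1) → (1, 1, 1) → (1, 2, 1) → (1, 3, 1) → (1, 3, 2) → (1, 3, 3))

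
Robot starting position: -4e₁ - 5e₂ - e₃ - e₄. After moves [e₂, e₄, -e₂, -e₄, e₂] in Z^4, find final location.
(-4, -4, -1, -1)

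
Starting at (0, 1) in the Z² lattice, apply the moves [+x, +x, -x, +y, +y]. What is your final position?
(1, 3)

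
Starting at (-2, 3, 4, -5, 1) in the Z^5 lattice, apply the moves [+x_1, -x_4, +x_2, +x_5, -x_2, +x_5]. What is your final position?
(-1, 3, 4, -6, 3)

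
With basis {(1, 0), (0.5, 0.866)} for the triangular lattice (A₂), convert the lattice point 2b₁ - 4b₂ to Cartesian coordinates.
(0, -3.464)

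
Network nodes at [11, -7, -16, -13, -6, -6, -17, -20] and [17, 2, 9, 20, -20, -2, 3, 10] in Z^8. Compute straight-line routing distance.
57.8187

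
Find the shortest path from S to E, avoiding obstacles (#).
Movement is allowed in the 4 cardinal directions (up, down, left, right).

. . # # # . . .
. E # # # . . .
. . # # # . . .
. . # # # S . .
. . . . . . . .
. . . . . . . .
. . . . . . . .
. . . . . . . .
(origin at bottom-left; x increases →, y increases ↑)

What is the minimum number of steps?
8
(one shortest path: (5, 4) → (5, 3) → (4, 3) → (3, 3) → (2, 3) → (1, 3) → (1, 4) → (1, 5) → (1, 6))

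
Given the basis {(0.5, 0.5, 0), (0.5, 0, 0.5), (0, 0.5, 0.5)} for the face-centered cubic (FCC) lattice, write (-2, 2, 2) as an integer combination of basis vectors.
-2b₁ - 2b₂ + 6b₃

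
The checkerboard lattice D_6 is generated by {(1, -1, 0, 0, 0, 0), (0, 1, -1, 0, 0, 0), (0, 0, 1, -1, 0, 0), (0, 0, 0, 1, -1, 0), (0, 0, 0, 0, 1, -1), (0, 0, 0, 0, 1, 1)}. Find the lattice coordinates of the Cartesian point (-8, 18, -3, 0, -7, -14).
-8b₁ + 10b₂ + 7b₃ + 7b₄ + 7b₅ - 7b₆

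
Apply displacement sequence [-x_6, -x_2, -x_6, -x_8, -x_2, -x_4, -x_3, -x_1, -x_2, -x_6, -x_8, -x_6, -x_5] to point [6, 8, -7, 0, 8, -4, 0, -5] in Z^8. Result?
(5, 5, -8, -1, 7, -8, 0, -7)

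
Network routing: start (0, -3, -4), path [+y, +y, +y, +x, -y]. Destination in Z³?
(1, -1, -4)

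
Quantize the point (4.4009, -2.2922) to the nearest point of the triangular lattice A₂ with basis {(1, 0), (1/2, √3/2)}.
(4.5, -2.598)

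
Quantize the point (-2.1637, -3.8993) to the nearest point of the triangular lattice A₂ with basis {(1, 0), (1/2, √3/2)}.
(-2, -3.464)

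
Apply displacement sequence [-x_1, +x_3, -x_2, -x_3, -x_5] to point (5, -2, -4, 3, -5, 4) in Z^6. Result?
(4, -3, -4, 3, -6, 4)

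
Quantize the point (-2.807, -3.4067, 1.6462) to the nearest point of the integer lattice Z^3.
(-3, -3, 2)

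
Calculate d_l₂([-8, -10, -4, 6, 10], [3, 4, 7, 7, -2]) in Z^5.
24.1454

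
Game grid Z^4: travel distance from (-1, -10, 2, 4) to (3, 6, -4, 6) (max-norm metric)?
16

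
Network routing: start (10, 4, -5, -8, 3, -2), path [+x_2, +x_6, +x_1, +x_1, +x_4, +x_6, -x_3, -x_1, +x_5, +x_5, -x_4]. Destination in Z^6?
(11, 5, -6, -8, 5, 0)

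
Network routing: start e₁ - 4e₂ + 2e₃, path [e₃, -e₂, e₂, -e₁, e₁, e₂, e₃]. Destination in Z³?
(1, -3, 4)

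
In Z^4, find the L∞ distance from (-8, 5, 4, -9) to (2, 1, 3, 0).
10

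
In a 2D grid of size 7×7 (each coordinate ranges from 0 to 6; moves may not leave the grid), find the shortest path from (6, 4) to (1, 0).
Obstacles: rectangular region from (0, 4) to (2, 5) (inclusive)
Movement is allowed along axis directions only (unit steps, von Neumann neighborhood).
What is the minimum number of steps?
9
(one shortest path: (6, 4) → (5, 4) → (4, 4) → (3, 4) → (3, 3) → (2, 3) → (1, 3) → (1, 2) → (1, 1) → (1, 0))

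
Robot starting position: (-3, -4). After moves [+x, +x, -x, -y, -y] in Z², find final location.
(-2, -6)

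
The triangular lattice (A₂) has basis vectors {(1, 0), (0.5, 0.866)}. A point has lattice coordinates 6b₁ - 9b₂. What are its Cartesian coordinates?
(1.5, -7.794)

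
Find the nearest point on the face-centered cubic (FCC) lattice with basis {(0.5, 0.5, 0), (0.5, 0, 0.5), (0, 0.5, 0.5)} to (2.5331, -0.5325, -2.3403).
(2.5, -0.5, -2)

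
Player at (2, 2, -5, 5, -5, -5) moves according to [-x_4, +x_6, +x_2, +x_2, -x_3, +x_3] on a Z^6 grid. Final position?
(2, 4, -5, 4, -5, -4)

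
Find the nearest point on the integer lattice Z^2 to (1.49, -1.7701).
(1, -2)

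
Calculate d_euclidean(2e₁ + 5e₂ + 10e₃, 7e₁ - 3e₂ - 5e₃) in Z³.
17.72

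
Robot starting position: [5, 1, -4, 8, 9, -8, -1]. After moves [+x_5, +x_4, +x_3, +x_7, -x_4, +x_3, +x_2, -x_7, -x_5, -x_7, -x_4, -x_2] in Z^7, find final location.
(5, 1, -2, 7, 9, -8, -2)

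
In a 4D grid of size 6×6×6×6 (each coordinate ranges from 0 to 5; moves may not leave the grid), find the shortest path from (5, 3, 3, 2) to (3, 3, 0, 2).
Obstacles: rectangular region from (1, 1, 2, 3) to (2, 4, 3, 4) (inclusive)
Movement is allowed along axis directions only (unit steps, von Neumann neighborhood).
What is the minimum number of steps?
5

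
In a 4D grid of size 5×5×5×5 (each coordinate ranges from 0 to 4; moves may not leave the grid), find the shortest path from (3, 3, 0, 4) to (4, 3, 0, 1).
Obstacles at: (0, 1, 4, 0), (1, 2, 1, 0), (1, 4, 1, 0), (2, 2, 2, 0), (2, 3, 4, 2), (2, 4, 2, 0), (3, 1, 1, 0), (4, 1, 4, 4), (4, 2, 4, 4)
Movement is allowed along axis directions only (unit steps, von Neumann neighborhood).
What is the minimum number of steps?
4
(one shortest path: (3, 3, 0, 4) → (4, 3, 0, 4) → (4, 3, 0, 3) → (4, 3, 0, 2) → (4, 3, 0, 1))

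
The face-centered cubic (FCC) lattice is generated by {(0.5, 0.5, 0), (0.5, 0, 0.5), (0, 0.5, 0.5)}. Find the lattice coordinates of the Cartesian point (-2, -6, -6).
-2b₁ - 2b₂ - 10b₃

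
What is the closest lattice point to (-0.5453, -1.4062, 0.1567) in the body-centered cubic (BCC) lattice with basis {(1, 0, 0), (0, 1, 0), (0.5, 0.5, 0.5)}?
(-0.5, -1.5, 0.5)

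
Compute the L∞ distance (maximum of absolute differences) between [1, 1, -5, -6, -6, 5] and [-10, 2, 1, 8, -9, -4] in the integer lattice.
14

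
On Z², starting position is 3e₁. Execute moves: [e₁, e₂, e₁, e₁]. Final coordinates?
(6, 1)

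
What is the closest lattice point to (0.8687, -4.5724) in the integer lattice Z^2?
(1, -5)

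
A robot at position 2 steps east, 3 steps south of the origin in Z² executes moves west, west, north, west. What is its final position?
(-1, -2)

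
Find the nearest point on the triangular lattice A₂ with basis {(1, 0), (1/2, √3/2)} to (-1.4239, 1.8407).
(-1, 1.732)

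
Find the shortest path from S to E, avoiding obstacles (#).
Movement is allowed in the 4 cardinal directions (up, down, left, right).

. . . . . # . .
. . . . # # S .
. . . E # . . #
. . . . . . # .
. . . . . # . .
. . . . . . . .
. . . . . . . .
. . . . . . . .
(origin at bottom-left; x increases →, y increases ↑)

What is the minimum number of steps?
6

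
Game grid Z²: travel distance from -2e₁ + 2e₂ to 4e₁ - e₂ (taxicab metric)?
9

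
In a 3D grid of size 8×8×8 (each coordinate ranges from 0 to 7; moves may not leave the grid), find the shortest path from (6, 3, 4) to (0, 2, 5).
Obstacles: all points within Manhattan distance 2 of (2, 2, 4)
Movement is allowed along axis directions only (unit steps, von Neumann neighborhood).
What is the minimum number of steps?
10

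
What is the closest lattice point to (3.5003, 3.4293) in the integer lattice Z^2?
(4, 3)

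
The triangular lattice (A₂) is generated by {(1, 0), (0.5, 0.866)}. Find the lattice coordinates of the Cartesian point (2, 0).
2b₁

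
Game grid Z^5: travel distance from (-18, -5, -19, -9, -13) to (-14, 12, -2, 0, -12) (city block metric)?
48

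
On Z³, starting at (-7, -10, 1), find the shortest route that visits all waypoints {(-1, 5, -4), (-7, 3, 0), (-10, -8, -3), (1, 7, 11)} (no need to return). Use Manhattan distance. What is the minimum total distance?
57
(one optimal route: (-7, -10, 1) → (-10, -8, -3) → (-7, 3, 0) → (-1, 5, -4) → (1, 7, 11))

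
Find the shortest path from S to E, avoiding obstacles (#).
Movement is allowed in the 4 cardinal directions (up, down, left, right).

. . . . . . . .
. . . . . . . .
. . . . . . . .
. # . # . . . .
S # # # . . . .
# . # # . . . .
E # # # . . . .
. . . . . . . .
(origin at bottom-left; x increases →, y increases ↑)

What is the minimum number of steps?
16
(one shortest path: (0, 3) → (0, 4) → (0, 5) → (1, 5) → (2, 5) → (3, 5) → (4, 5) → (4, 4) → (4, 3) → (4, 2) → (4, 1) → (4, 0) → (3, 0) → (2, 0) → (1, 0) → (0, 0) → (0, 1))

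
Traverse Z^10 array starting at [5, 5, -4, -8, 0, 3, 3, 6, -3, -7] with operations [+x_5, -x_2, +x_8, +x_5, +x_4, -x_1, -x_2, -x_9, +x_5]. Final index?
(4, 3, -4, -7, 3, 3, 3, 7, -4, -7)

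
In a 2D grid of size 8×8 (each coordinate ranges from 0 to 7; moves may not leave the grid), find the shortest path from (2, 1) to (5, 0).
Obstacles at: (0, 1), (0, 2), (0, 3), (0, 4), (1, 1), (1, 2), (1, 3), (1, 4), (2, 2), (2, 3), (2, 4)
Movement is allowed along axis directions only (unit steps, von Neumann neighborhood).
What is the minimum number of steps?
4
(one shortest path: (2, 1) → (3, 1) → (4, 1) → (5, 1) → (5, 0))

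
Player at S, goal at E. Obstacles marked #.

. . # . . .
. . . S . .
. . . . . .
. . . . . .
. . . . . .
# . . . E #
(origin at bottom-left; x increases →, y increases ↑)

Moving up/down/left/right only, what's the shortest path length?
5
(one shortest path: (3, 4) → (4, 4) → (4, 3) → (4, 2) → (4, 1) → (4, 0))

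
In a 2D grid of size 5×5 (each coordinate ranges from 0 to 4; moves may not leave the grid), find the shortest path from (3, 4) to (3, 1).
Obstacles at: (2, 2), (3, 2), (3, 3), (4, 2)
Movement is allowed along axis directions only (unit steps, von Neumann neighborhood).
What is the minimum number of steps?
7
(one shortest path: (3, 4) → (2, 4) → (1, 4) → (1, 3) → (1, 2) → (1, 1) → (2, 1) → (3, 1))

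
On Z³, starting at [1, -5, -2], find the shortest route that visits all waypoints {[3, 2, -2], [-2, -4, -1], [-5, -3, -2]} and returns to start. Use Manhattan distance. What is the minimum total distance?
32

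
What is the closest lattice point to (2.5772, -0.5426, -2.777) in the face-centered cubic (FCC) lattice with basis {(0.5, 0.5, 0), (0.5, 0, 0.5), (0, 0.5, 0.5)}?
(2.5, -0.5, -3)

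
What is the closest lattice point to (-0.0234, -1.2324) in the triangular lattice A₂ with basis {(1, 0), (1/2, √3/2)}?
(0, -1.732)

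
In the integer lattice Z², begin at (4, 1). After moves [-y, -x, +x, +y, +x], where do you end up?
(5, 1)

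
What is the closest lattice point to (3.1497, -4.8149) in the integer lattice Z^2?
(3, -5)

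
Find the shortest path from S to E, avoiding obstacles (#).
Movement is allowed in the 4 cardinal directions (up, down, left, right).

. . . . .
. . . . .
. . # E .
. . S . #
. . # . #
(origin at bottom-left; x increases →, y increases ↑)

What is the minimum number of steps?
2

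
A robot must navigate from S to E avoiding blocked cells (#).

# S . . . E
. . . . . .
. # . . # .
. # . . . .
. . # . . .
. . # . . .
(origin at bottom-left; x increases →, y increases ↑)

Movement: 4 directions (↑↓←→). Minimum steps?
4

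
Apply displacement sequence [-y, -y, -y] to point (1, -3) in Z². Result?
(1, -6)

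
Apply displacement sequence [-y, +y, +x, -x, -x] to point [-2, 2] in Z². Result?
(-3, 2)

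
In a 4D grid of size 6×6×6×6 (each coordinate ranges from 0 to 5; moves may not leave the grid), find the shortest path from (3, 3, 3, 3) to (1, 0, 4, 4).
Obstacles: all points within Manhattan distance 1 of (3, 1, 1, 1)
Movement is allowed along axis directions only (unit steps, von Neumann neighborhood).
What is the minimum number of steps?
7
(one shortest path: (3, 3, 3, 3) → (2, 3, 3, 3) → (1, 3, 3, 3) → (1, 2, 3, 3) → (1, 1, 3, 3) → (1, 0, 3, 3) → (1, 0, 4, 3) → (1, 0, 4, 4))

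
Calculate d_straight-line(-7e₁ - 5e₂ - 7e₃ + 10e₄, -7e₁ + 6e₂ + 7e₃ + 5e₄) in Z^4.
18.4932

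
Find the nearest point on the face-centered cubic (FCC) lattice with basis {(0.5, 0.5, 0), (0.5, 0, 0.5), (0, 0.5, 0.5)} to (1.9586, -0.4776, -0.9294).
(2, -0.5, -0.5)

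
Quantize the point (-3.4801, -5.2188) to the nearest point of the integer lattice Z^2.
(-3, -5)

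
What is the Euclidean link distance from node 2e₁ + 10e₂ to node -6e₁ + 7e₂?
8.544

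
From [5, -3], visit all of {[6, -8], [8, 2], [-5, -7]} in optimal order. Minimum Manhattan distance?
32
(one optimal route: (5, -3) → (8, 2) → (6, -8) → (-5, -7))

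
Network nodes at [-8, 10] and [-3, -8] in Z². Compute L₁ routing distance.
23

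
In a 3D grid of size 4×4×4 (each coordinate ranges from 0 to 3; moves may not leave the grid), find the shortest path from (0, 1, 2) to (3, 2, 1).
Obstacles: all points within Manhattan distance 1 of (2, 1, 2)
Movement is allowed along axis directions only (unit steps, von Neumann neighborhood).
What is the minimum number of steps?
5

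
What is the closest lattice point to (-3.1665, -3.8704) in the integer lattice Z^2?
(-3, -4)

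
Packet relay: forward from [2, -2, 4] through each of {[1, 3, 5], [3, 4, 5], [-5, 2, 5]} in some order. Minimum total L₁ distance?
18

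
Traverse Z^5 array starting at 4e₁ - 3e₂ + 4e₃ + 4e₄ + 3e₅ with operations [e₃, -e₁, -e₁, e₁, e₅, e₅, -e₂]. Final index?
(3, -4, 5, 4, 5)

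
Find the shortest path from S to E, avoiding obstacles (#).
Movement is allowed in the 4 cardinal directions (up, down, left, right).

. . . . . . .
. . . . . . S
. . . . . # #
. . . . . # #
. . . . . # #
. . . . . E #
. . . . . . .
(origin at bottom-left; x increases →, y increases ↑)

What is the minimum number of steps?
7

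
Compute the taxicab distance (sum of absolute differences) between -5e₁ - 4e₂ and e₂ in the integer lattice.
10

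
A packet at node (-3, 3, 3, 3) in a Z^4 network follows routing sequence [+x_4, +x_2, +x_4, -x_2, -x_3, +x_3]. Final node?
(-3, 3, 3, 5)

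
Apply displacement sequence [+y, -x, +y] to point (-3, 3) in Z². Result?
(-4, 5)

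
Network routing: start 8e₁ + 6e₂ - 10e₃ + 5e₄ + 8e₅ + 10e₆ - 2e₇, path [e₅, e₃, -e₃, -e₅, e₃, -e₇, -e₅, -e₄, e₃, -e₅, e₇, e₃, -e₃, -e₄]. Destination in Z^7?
(8, 6, -8, 3, 6, 10, -2)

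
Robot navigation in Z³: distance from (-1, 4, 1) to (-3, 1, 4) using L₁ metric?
8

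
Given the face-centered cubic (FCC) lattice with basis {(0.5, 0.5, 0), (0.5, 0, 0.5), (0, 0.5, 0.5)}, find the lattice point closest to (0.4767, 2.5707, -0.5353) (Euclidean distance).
(0.5, 3, -0.5)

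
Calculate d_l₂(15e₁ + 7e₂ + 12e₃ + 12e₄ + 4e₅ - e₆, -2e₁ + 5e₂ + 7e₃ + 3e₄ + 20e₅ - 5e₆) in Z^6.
25.9037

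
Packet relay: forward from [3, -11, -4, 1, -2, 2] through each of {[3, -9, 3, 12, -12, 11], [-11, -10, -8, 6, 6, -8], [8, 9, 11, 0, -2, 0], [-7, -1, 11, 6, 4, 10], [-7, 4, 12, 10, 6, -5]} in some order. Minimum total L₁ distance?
222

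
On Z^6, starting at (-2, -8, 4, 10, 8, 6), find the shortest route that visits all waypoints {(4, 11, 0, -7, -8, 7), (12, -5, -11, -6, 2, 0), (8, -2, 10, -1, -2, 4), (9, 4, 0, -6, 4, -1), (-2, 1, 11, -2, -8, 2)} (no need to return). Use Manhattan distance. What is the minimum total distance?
164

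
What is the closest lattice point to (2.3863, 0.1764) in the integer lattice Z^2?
(2, 0)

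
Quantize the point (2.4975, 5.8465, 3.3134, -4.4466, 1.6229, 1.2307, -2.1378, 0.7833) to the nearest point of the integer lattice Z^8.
(2, 6, 3, -4, 2, 1, -2, 1)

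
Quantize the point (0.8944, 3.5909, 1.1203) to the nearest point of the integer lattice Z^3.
(1, 4, 1)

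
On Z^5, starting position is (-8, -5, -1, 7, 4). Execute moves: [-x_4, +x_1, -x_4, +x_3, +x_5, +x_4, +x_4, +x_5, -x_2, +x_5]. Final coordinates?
(-7, -6, 0, 7, 7)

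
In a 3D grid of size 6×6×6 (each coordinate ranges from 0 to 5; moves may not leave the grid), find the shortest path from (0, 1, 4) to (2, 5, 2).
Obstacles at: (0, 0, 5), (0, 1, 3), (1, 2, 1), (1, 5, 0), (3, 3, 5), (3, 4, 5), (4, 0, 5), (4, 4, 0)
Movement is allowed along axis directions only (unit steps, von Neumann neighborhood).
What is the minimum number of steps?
8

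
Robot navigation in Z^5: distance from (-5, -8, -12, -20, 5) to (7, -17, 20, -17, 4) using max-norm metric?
32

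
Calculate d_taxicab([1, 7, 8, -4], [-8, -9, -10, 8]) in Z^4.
55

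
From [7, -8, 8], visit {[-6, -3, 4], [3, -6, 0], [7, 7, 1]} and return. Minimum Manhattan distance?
78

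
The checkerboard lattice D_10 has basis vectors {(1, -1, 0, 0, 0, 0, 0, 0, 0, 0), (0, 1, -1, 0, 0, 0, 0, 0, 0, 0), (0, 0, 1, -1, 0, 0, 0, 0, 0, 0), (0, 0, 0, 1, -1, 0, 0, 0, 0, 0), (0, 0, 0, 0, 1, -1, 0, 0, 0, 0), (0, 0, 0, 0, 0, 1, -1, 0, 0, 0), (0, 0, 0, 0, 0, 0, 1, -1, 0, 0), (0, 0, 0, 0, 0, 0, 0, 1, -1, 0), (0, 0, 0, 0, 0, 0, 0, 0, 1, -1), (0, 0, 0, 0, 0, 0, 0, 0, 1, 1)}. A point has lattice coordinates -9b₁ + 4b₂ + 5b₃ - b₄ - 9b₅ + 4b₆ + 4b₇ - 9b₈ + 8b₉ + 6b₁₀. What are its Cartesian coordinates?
(-9, 13, 1, -6, -8, 13, 0, -13, 23, -2)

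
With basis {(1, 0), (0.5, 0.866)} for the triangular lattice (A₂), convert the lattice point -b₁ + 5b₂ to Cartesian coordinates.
(1.5, 4.33)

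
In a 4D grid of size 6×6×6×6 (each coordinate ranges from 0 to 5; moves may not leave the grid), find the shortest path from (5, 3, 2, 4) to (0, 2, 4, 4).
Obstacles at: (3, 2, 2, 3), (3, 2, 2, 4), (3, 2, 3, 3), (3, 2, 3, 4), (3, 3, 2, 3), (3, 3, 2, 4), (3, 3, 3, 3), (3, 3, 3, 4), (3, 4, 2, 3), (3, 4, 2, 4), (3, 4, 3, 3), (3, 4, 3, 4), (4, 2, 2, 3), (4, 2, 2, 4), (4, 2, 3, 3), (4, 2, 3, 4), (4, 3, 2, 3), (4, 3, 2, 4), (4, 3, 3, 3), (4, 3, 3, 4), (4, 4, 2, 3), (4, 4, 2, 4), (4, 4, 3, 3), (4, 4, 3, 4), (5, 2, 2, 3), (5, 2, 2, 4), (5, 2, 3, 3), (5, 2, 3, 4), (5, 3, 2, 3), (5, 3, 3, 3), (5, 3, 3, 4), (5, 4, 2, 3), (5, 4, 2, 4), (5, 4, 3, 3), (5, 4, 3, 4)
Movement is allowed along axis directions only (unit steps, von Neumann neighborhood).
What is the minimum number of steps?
10
(one shortest path: (5, 3, 2, 4) → (5, 3, 1, 4) → (4, 3, 1, 4) → (3, 3, 1, 4) → (2, 3, 1, 4) → (1, 3, 1, 4) → (0, 3, 1, 4) → (0, 2, 1, 4) → (0, 2, 2, 4) → (0, 2, 3, 4) → (0, 2, 4, 4))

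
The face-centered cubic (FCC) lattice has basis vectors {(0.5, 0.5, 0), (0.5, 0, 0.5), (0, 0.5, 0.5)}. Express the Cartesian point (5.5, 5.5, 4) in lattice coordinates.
7b₁ + 4b₂ + 4b₃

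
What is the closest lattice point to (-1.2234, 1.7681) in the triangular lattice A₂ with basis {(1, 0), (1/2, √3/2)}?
(-1, 1.732)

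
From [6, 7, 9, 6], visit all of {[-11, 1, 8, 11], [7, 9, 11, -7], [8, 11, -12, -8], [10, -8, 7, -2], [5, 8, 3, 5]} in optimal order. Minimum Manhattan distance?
143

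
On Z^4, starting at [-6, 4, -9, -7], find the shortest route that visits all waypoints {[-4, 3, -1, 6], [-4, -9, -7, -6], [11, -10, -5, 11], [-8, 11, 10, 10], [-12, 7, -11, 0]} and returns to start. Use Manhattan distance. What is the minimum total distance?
174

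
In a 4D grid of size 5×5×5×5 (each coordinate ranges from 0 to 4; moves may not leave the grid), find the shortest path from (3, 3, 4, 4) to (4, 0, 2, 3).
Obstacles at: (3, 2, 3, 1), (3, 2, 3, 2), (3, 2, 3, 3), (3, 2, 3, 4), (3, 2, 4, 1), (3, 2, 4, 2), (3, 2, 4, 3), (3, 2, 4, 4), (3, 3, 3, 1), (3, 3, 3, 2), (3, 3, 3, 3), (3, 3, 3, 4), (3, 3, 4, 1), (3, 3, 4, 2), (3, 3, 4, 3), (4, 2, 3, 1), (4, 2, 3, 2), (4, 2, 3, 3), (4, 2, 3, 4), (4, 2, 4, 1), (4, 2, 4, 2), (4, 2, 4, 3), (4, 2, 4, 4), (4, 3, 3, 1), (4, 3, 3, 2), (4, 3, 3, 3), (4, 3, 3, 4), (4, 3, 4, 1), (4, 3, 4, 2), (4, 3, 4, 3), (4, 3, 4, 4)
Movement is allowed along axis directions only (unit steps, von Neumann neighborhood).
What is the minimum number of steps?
9
(one shortest path: (3, 3, 4, 4) → (2, 3, 4, 4) → (2, 2, 4, 4) → (2, 1, 4, 4) → (3, 1, 4, 4) → (4, 1, 4, 4) → (4, 0, 4, 4) → (4, 0, 3, 4) → (4, 0, 2, 4) → (4, 0, 2, 3))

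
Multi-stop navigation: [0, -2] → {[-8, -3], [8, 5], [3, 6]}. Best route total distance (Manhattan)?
35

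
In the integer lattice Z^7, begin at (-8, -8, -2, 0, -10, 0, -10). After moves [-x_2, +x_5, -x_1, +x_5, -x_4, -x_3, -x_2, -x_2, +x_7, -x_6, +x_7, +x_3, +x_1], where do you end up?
(-8, -11, -2, -1, -8, -1, -8)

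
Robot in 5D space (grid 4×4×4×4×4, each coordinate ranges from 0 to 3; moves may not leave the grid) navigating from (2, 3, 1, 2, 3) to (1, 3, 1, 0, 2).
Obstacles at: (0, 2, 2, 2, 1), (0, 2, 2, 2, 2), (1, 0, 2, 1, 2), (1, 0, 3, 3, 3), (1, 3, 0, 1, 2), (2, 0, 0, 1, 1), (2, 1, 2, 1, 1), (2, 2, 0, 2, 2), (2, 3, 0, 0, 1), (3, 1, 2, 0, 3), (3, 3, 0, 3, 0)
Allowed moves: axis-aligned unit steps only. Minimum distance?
4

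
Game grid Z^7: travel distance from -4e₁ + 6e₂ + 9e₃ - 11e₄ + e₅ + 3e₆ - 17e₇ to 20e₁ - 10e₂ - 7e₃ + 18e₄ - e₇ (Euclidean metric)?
46.8508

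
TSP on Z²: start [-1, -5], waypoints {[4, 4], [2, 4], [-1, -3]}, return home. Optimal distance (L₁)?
28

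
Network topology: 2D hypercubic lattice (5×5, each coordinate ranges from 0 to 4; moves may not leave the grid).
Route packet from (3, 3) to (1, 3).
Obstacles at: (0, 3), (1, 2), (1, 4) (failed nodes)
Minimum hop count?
2
(one shortest path: (3, 3) → (2, 3) → (1, 3))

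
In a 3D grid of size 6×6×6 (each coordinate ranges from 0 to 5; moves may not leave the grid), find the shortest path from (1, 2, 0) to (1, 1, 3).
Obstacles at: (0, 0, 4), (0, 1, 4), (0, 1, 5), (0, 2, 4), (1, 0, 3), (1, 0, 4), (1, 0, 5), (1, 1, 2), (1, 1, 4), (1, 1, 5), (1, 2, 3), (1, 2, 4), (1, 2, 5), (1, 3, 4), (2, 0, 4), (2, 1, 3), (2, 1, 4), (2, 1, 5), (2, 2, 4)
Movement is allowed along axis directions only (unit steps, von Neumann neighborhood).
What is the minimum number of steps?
6
(one shortest path: (1, 2, 0) → (0, 2, 0) → (0, 1, 0) → (0, 1, 1) → (0, 1, 2) → (0, 1, 3) → (1, 1, 3))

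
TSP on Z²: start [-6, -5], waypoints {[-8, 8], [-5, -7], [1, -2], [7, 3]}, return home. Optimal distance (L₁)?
60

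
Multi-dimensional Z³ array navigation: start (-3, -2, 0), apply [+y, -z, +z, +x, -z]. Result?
(-2, -1, -1)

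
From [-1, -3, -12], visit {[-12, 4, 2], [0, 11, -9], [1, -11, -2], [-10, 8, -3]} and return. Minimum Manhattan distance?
100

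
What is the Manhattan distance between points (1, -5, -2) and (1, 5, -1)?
11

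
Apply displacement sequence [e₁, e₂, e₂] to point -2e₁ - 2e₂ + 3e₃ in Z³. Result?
(-1, 0, 3)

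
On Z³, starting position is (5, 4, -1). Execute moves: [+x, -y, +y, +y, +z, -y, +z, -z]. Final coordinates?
(6, 4, 0)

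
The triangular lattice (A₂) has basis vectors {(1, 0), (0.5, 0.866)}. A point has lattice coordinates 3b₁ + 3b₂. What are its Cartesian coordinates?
(4.5, 2.598)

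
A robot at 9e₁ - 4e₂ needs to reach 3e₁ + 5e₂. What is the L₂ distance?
10.8167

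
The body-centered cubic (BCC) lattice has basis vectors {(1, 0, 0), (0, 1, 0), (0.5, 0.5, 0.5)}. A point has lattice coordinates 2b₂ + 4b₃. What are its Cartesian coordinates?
(2, 4, 2)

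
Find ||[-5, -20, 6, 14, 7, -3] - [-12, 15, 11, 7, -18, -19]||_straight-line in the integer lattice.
47.2123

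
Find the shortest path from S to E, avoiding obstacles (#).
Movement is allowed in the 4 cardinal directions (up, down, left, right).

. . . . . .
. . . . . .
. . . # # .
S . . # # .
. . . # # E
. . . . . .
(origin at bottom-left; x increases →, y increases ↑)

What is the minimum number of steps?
8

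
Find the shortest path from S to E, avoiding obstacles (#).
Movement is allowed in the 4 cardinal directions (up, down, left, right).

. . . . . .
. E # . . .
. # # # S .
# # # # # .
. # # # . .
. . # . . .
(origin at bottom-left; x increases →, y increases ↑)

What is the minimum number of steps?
6
(one shortest path: (4, 3) → (4, 4) → (3, 4) → (3, 5) → (2, 5) → (1, 5) → (1, 4))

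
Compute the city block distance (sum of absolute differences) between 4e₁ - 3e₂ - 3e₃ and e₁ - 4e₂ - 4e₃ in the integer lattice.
5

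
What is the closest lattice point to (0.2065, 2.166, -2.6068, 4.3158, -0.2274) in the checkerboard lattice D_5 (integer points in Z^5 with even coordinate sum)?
(0, 2, -2, 4, 0)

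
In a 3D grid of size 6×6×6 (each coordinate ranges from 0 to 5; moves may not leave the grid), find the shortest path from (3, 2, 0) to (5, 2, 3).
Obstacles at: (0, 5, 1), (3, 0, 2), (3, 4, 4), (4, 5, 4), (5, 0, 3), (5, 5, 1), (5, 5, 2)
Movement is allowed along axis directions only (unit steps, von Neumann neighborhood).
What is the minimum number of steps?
5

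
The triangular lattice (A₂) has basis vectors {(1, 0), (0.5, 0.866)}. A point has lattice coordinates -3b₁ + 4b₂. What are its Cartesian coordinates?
(-1, 3.464)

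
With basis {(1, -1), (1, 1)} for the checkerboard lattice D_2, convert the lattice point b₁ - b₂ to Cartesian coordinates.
(0, -2)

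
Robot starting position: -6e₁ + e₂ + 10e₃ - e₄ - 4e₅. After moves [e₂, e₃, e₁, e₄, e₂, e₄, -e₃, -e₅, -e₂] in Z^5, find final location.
(-5, 2, 10, 1, -5)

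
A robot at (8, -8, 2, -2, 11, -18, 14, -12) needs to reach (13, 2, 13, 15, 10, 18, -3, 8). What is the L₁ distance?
117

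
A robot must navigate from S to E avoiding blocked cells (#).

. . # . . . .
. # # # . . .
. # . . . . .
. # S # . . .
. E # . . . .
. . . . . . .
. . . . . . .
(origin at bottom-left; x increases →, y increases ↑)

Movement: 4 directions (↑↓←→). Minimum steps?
10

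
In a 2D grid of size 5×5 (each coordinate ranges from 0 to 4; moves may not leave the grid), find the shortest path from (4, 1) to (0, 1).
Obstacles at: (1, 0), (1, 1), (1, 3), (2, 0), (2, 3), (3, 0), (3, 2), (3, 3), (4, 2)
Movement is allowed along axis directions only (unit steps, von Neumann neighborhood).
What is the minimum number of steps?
6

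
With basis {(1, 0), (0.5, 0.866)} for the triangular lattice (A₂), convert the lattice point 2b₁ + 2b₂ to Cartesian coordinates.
(3, 1.732)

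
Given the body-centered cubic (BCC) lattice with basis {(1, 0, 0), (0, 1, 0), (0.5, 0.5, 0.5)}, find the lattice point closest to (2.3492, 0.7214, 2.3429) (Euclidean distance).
(2.5, 0.5, 2.5)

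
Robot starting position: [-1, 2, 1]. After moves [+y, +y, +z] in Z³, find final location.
(-1, 4, 2)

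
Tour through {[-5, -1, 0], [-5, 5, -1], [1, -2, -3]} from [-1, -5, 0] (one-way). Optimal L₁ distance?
25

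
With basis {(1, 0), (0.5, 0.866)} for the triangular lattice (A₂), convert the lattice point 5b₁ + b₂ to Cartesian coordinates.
(5.5, 0.866)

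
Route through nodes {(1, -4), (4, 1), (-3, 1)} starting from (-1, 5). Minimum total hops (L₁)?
21
(one optimal route: (-1, 5) → (-3, 1) → (4, 1) → (1, -4))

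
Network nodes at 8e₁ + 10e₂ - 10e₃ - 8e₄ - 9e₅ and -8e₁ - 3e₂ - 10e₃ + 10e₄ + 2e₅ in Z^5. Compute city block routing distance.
58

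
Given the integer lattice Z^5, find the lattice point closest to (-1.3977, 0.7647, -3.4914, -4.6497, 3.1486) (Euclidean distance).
(-1, 1, -3, -5, 3)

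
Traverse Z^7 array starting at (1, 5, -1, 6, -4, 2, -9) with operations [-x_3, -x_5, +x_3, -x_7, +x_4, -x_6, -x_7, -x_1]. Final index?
(0, 5, -1, 7, -5, 1, -11)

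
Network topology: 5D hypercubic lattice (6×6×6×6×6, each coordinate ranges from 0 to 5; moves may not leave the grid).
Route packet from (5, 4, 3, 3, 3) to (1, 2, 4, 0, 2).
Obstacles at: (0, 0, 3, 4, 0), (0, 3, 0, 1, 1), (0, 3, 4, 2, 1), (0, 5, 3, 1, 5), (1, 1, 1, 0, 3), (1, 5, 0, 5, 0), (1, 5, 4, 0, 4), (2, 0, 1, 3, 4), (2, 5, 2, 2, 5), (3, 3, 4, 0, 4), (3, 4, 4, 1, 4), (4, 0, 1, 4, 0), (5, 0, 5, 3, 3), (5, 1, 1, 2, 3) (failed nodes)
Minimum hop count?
11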